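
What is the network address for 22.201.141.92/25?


IP:   00010110.11001001.10001101.01011100
Mask: 11111111.11111111.11111111.10000000
AND operation:
Net:  00010110.11001001.10001101.00000000
Network: 22.201.141.0/25


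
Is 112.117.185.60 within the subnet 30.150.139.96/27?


Subnet network: 30.150.139.96
Test IP AND mask: 112.117.185.32
No, 112.117.185.60 is not in 30.150.139.96/27


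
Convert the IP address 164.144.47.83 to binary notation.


164 = 10100100
144 = 10010000
47 = 00101111
83 = 01010011
Binary: 10100100.10010000.00101111.01010011


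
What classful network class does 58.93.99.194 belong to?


First octet: 58
Binary: 00111010
0xxxxxxx -> Class A (1-126)
Class A, default mask 255.0.0.0 (/8)


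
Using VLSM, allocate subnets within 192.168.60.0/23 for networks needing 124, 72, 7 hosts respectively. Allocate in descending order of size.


124 hosts -> /25 (126 usable): 192.168.60.0/25
72 hosts -> /25 (126 usable): 192.168.60.128/25
7 hosts -> /28 (14 usable): 192.168.61.0/28
Allocation: 192.168.60.0/25 (124 hosts, 126 usable); 192.168.60.128/25 (72 hosts, 126 usable); 192.168.61.0/28 (7 hosts, 14 usable)


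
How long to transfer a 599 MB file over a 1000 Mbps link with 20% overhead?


Effective throughput = 1000 * (1 - 20/100) = 800 Mbps
File size in Mb = 599 * 8 = 4792 Mb
Time = 4792 / 800
Time = 5.99 seconds


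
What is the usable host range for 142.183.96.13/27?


Network: 142.183.96.0
Broadcast: 142.183.96.31
First usable = network + 1
Last usable = broadcast - 1
Range: 142.183.96.1 to 142.183.96.30


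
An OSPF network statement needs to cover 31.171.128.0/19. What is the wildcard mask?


Subnet mask: 255.255.224.0
Wildcard = 255.255.255.255 - subnet mask
255 - 255 = 0
255 - 255 = 0
255 - 224 = 31
255 - 0 = 255
Wildcard: 0.0.31.255


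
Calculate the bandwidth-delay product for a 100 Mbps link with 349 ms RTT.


BDP = bandwidth * RTT
= 100 Mbps * 349 ms
= 100 * 1e6 * 349 / 1000 bits
= 34900000 bits
= 4362500 bytes
= 4260.2539 KB
BDP = 34900000 bits (4362500 bytes)


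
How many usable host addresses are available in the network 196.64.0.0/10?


Host bits = 32 - 10 = 22
Total addresses = 2^22 = 4194304
Usable = total - 2 (network and broadcast)
Usable hosts: 4194302


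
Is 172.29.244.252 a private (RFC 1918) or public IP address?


RFC 1918 private ranges:
  10.0.0.0/8 (10.0.0.0 - 10.255.255.255)
  172.16.0.0/12 (172.16.0.0 - 172.31.255.255)
  192.168.0.0/16 (192.168.0.0 - 192.168.255.255)
Private (in 172.16.0.0/12)


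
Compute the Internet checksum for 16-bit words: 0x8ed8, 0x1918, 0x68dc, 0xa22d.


Sum all words (with carry folding):
+ 0x8ed8 = 0x8ed8
+ 0x1918 = 0xa7f0
+ 0x68dc = 0x10cd
+ 0xa22d = 0xb2fa
One's complement: ~0xb2fa
Checksum = 0x4d05


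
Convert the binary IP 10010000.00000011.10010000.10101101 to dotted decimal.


10010000 = 144
00000011 = 3
10010000 = 144
10101101 = 173
IP: 144.3.144.173


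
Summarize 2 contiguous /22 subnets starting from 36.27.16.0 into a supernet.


Original prefix: /22
Number of subnets: 2 = 2^1
New prefix = 22 - 1 = 21
Supernet: 36.27.16.0/21


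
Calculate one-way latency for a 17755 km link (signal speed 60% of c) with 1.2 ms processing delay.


Speed = 0.6 * 3e5 km/s = 180000 km/s
Propagation delay = 17755 / 180000 = 0.0986 s = 98.6389 ms
Processing delay = 1.2 ms
Total one-way latency = 99.8389 ms


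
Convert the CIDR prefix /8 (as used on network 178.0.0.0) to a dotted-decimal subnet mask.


/8 means 8 network bits, 24 host bits
Binary: 11111111000000000000000000000000
Mask: 255.0.0.0


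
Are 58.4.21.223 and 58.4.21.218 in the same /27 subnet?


Mask: 255.255.255.224
58.4.21.223 AND mask = 58.4.21.192
58.4.21.218 AND mask = 58.4.21.192
Yes, same subnet (58.4.21.192)


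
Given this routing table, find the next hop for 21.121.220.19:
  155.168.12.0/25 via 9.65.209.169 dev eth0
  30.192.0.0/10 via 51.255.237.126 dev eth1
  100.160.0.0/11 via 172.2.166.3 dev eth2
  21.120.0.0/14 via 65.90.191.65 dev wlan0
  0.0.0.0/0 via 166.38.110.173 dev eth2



Longest prefix match for 21.121.220.19:
  /25 155.168.12.0: no
  /10 30.192.0.0: no
  /11 100.160.0.0: no
  /14 21.120.0.0: MATCH
  /0 0.0.0.0: MATCH
Selected: next-hop 65.90.191.65 via wlan0 (matched /14)


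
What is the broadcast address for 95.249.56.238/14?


Network: 95.248.0.0/14
Host bits = 18
Set all host bits to 1:
Broadcast: 95.251.255.255


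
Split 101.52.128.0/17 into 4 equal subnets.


New prefix = 17 + 2 = 19
Each subnet has 8192 addresses
  101.52.128.0/19
  101.52.160.0/19
  101.52.192.0/19
  101.52.224.0/19
Subnets: 101.52.128.0/19, 101.52.160.0/19, 101.52.192.0/19, 101.52.224.0/19


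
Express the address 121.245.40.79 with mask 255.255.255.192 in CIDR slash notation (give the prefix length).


Binary: 11111111.11111111.11111111.11000000
Count leading 1s
Prefix: /26


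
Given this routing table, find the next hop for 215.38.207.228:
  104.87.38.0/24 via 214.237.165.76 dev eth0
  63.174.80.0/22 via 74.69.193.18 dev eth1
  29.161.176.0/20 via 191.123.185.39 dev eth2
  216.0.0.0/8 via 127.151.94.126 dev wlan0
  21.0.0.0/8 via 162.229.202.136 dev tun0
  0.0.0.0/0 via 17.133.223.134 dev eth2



Longest prefix match for 215.38.207.228:
  /24 104.87.38.0: no
  /22 63.174.80.0: no
  /20 29.161.176.0: no
  /8 216.0.0.0: no
  /8 21.0.0.0: no
  /0 0.0.0.0: MATCH
Selected: next-hop 17.133.223.134 via eth2 (matched /0)


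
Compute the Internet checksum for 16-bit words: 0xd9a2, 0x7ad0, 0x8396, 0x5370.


Sum all words (with carry folding):
+ 0xd9a2 = 0xd9a2
+ 0x7ad0 = 0x5473
+ 0x8396 = 0xd809
+ 0x5370 = 0x2b7a
One's complement: ~0x2b7a
Checksum = 0xd485


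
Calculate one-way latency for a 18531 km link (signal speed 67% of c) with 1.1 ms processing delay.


Speed = 0.67 * 3e5 km/s = 201000 km/s
Propagation delay = 18531 / 201000 = 0.0922 s = 92.194 ms
Processing delay = 1.1 ms
Total one-way latency = 93.294 ms


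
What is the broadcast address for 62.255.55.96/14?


Network: 62.252.0.0/14
Host bits = 18
Set all host bits to 1:
Broadcast: 62.255.255.255


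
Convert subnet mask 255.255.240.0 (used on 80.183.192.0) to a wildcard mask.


Subnet mask: 255.255.240.0
Wildcard = 255.255.255.255 - subnet mask
255 - 255 = 0
255 - 255 = 0
255 - 240 = 15
255 - 0 = 255
Wildcard: 0.0.15.255


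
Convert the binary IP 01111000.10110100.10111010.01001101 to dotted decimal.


01111000 = 120
10110100 = 180
10111010 = 186
01001101 = 77
IP: 120.180.186.77


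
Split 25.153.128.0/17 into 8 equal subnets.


New prefix = 17 + 3 = 20
Each subnet has 4096 addresses
  25.153.128.0/20
  25.153.144.0/20
  25.153.160.0/20
  25.153.176.0/20
  25.153.192.0/20
  25.153.208.0/20
  25.153.224.0/20
  25.153.240.0/20
Subnets: 25.153.128.0/20, 25.153.144.0/20, 25.153.160.0/20, 25.153.176.0/20, 25.153.192.0/20, 25.153.208.0/20, 25.153.224.0/20, 25.153.240.0/20


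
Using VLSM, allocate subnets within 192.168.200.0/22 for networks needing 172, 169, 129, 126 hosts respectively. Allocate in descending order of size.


172 hosts -> /24 (254 usable): 192.168.200.0/24
169 hosts -> /24 (254 usable): 192.168.201.0/24
129 hosts -> /24 (254 usable): 192.168.202.0/24
126 hosts -> /25 (126 usable): 192.168.203.0/25
Allocation: 192.168.200.0/24 (172 hosts, 254 usable); 192.168.201.0/24 (169 hosts, 254 usable); 192.168.202.0/24 (129 hosts, 254 usable); 192.168.203.0/25 (126 hosts, 126 usable)


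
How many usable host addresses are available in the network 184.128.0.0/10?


Host bits = 32 - 10 = 22
Total addresses = 2^22 = 4194304
Usable = total - 2 (network and broadcast)
Usable hosts: 4194302


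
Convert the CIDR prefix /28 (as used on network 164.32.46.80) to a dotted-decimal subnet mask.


/28 means 28 network bits, 4 host bits
Binary: 11111111111111111111111111110000
Mask: 255.255.255.240


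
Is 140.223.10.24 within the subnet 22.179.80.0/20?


Subnet network: 22.179.80.0
Test IP AND mask: 140.223.0.0
No, 140.223.10.24 is not in 22.179.80.0/20


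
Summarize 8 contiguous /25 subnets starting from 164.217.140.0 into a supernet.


Original prefix: /25
Number of subnets: 8 = 2^3
New prefix = 25 - 3 = 22
Supernet: 164.217.140.0/22


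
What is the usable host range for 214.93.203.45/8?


Network: 214.0.0.0
Broadcast: 214.255.255.255
First usable = network + 1
Last usable = broadcast - 1
Range: 214.0.0.1 to 214.255.255.254


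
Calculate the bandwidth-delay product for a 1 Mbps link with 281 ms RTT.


BDP = bandwidth * RTT
= 1 Mbps * 281 ms
= 1 * 1e6 * 281 / 1000 bits
= 281000 bits
= 35125 bytes
= 34.3018 KB
BDP = 281000 bits (35125 bytes)


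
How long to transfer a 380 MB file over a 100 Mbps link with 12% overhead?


Effective throughput = 100 * (1 - 12/100) = 88 Mbps
File size in Mb = 380 * 8 = 3040 Mb
Time = 3040 / 88
Time = 34.5455 seconds


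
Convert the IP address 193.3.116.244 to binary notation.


193 = 11000001
3 = 00000011
116 = 01110100
244 = 11110100
Binary: 11000001.00000011.01110100.11110100


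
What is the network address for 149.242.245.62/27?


IP:   10010101.11110010.11110101.00111110
Mask: 11111111.11111111.11111111.11100000
AND operation:
Net:  10010101.11110010.11110101.00100000
Network: 149.242.245.32/27


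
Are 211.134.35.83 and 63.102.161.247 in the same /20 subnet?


Mask: 255.255.240.0
211.134.35.83 AND mask = 211.134.32.0
63.102.161.247 AND mask = 63.102.160.0
No, different subnets (211.134.32.0 vs 63.102.160.0)


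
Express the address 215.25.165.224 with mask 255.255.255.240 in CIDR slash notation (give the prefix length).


Binary: 11111111.11111111.11111111.11110000
Count leading 1s
Prefix: /28


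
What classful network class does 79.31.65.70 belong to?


First octet: 79
Binary: 01001111
0xxxxxxx -> Class A (1-126)
Class A, default mask 255.0.0.0 (/8)


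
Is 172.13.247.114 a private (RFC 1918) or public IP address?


RFC 1918 private ranges:
  10.0.0.0/8 (10.0.0.0 - 10.255.255.255)
  172.16.0.0/12 (172.16.0.0 - 172.31.255.255)
  192.168.0.0/16 (192.168.0.0 - 192.168.255.255)
Public (not in any RFC 1918 range)


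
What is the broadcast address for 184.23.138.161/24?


Network: 184.23.138.0/24
Host bits = 8
Set all host bits to 1:
Broadcast: 184.23.138.255


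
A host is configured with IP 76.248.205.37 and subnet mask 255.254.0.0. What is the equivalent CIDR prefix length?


Binary: 11111111.11111110.00000000.00000000
Count leading 1s
Prefix: /15


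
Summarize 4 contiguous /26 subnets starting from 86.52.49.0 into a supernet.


Original prefix: /26
Number of subnets: 4 = 2^2
New prefix = 26 - 2 = 24
Supernet: 86.52.49.0/24


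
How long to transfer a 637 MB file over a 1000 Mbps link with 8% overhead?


Effective throughput = 1000 * (1 - 8/100) = 920 Mbps
File size in Mb = 637 * 8 = 5096 Mb
Time = 5096 / 920
Time = 5.5391 seconds


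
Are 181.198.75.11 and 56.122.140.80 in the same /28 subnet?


Mask: 255.255.255.240
181.198.75.11 AND mask = 181.198.75.0
56.122.140.80 AND mask = 56.122.140.80
No, different subnets (181.198.75.0 vs 56.122.140.80)


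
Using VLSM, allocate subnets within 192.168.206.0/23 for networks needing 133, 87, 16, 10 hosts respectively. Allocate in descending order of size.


133 hosts -> /24 (254 usable): 192.168.206.0/24
87 hosts -> /25 (126 usable): 192.168.207.0/25
16 hosts -> /27 (30 usable): 192.168.207.128/27
10 hosts -> /28 (14 usable): 192.168.207.160/28
Allocation: 192.168.206.0/24 (133 hosts, 254 usable); 192.168.207.0/25 (87 hosts, 126 usable); 192.168.207.128/27 (16 hosts, 30 usable); 192.168.207.160/28 (10 hosts, 14 usable)


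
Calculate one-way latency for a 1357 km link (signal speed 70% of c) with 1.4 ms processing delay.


Speed = 0.7 * 3e5 km/s = 210000 km/s
Propagation delay = 1357 / 210000 = 0.0065 s = 6.4619 ms
Processing delay = 1.4 ms
Total one-way latency = 7.8619 ms


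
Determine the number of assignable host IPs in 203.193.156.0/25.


Host bits = 32 - 25 = 7
Total addresses = 2^7 = 128
Usable = total - 2 (network and broadcast)
Usable hosts: 126


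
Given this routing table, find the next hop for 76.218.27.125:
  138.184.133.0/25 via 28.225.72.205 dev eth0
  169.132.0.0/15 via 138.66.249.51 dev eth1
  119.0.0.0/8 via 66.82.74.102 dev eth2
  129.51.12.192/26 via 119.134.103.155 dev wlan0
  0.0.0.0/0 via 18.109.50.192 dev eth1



Longest prefix match for 76.218.27.125:
  /25 138.184.133.0: no
  /15 169.132.0.0: no
  /8 119.0.0.0: no
  /26 129.51.12.192: no
  /0 0.0.0.0: MATCH
Selected: next-hop 18.109.50.192 via eth1 (matched /0)


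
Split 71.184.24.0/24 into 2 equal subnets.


New prefix = 24 + 1 = 25
Each subnet has 128 addresses
  71.184.24.0/25
  71.184.24.128/25
Subnets: 71.184.24.0/25, 71.184.24.128/25


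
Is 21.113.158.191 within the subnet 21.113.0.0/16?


Subnet network: 21.113.0.0
Test IP AND mask: 21.113.0.0
Yes, 21.113.158.191 is in 21.113.0.0/16


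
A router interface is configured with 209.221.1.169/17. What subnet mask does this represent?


/17 means 17 network bits, 15 host bits
Binary: 11111111111111111000000000000000
Mask: 255.255.128.0


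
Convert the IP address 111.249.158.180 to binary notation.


111 = 01101111
249 = 11111001
158 = 10011110
180 = 10110100
Binary: 01101111.11111001.10011110.10110100


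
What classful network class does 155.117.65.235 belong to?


First octet: 155
Binary: 10011011
10xxxxxx -> Class B (128-191)
Class B, default mask 255.255.0.0 (/16)


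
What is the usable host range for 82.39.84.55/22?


Network: 82.39.84.0
Broadcast: 82.39.87.255
First usable = network + 1
Last usable = broadcast - 1
Range: 82.39.84.1 to 82.39.87.254


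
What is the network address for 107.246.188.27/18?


IP:   01101011.11110110.10111100.00011011
Mask: 11111111.11111111.11000000.00000000
AND operation:
Net:  01101011.11110110.10000000.00000000
Network: 107.246.128.0/18


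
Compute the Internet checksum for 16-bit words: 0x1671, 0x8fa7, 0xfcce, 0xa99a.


Sum all words (with carry folding):
+ 0x1671 = 0x1671
+ 0x8fa7 = 0xa618
+ 0xfcce = 0xa2e7
+ 0xa99a = 0x4c82
One's complement: ~0x4c82
Checksum = 0xb37d


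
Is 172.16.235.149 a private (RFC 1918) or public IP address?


RFC 1918 private ranges:
  10.0.0.0/8 (10.0.0.0 - 10.255.255.255)
  172.16.0.0/12 (172.16.0.0 - 172.31.255.255)
  192.168.0.0/16 (192.168.0.0 - 192.168.255.255)
Private (in 172.16.0.0/12)


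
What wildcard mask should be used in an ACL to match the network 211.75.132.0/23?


Subnet mask: 255.255.254.0
Wildcard = 255.255.255.255 - subnet mask
255 - 255 = 0
255 - 255 = 0
255 - 254 = 1
255 - 0 = 255
Wildcard: 0.0.1.255


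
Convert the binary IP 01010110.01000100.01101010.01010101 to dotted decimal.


01010110 = 86
01000100 = 68
01101010 = 106
01010101 = 85
IP: 86.68.106.85


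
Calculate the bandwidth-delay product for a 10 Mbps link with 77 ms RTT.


BDP = bandwidth * RTT
= 10 Mbps * 77 ms
= 10 * 1e6 * 77 / 1000 bits
= 770000 bits
= 96250 bytes
= 93.9941 KB
BDP = 770000 bits (96250 bytes)


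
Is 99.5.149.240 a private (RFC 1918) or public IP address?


RFC 1918 private ranges:
  10.0.0.0/8 (10.0.0.0 - 10.255.255.255)
  172.16.0.0/12 (172.16.0.0 - 172.31.255.255)
  192.168.0.0/16 (192.168.0.0 - 192.168.255.255)
Public (not in any RFC 1918 range)


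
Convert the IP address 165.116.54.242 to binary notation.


165 = 10100101
116 = 01110100
54 = 00110110
242 = 11110010
Binary: 10100101.01110100.00110110.11110010


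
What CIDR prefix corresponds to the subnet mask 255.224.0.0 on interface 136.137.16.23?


Binary: 11111111.11100000.00000000.00000000
Count leading 1s
Prefix: /11


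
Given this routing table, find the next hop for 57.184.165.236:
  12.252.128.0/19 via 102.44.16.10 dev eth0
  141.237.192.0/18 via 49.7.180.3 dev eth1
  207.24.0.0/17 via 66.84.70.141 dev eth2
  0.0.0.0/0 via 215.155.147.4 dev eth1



Longest prefix match for 57.184.165.236:
  /19 12.252.128.0: no
  /18 141.237.192.0: no
  /17 207.24.0.0: no
  /0 0.0.0.0: MATCH
Selected: next-hop 215.155.147.4 via eth1 (matched /0)


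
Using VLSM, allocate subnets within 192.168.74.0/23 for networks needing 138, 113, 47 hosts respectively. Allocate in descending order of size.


138 hosts -> /24 (254 usable): 192.168.74.0/24
113 hosts -> /25 (126 usable): 192.168.75.0/25
47 hosts -> /26 (62 usable): 192.168.75.128/26
Allocation: 192.168.74.0/24 (138 hosts, 254 usable); 192.168.75.0/25 (113 hosts, 126 usable); 192.168.75.128/26 (47 hosts, 62 usable)


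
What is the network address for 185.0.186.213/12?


IP:   10111001.00000000.10111010.11010101
Mask: 11111111.11110000.00000000.00000000
AND operation:
Net:  10111001.00000000.00000000.00000000
Network: 185.0.0.0/12


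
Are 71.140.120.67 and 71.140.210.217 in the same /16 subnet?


Mask: 255.255.0.0
71.140.120.67 AND mask = 71.140.0.0
71.140.210.217 AND mask = 71.140.0.0
Yes, same subnet (71.140.0.0)


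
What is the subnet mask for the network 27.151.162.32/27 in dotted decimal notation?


/27 means 27 network bits, 5 host bits
Binary: 11111111111111111111111111100000
Mask: 255.255.255.224


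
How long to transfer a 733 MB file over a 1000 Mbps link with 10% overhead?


Effective throughput = 1000 * (1 - 10/100) = 900 Mbps
File size in Mb = 733 * 8 = 5864 Mb
Time = 5864 / 900
Time = 6.5156 seconds


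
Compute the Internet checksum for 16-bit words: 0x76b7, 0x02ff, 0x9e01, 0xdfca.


Sum all words (with carry folding):
+ 0x76b7 = 0x76b7
+ 0x02ff = 0x79b6
+ 0x9e01 = 0x17b8
+ 0xdfca = 0xf782
One's complement: ~0xf782
Checksum = 0x087d


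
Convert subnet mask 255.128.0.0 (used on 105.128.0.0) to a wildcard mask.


Subnet mask: 255.128.0.0
Wildcard = 255.255.255.255 - subnet mask
255 - 255 = 0
255 - 128 = 127
255 - 0 = 255
255 - 0 = 255
Wildcard: 0.127.255.255


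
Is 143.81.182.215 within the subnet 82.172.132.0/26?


Subnet network: 82.172.132.0
Test IP AND mask: 143.81.182.192
No, 143.81.182.215 is not in 82.172.132.0/26


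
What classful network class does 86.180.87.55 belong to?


First octet: 86
Binary: 01010110
0xxxxxxx -> Class A (1-126)
Class A, default mask 255.0.0.0 (/8)


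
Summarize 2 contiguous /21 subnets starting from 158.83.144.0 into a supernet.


Original prefix: /21
Number of subnets: 2 = 2^1
New prefix = 21 - 1 = 20
Supernet: 158.83.144.0/20


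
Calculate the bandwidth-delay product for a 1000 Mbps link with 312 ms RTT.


BDP = bandwidth * RTT
= 1000 Mbps * 312 ms
= 1000 * 1e6 * 312 / 1000 bits
= 312000000 bits
= 39000000 bytes
= 38085.9375 KB
BDP = 312000000 bits (39000000 bytes)


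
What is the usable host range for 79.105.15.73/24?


Network: 79.105.15.0
Broadcast: 79.105.15.255
First usable = network + 1
Last usable = broadcast - 1
Range: 79.105.15.1 to 79.105.15.254


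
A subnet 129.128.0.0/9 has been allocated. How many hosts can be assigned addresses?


Host bits = 32 - 9 = 23
Total addresses = 2^23 = 8388608
Usable = total - 2 (network and broadcast)
Usable hosts: 8388606


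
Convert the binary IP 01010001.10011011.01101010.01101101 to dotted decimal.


01010001 = 81
10011011 = 155
01101010 = 106
01101101 = 109
IP: 81.155.106.109


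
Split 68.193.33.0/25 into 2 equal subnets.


New prefix = 25 + 1 = 26
Each subnet has 64 addresses
  68.193.33.0/26
  68.193.33.64/26
Subnets: 68.193.33.0/26, 68.193.33.64/26


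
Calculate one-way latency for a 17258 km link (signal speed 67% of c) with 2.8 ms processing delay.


Speed = 0.67 * 3e5 km/s = 201000 km/s
Propagation delay = 17258 / 201000 = 0.0859 s = 85.8607 ms
Processing delay = 2.8 ms
Total one-way latency = 88.6607 ms


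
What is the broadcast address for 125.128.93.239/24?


Network: 125.128.93.0/24
Host bits = 8
Set all host bits to 1:
Broadcast: 125.128.93.255


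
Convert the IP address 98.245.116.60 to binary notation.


98 = 01100010
245 = 11110101
116 = 01110100
60 = 00111100
Binary: 01100010.11110101.01110100.00111100


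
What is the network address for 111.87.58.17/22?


IP:   01101111.01010111.00111010.00010001
Mask: 11111111.11111111.11111100.00000000
AND operation:
Net:  01101111.01010111.00111000.00000000
Network: 111.87.56.0/22


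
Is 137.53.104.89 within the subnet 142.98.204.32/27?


Subnet network: 142.98.204.32
Test IP AND mask: 137.53.104.64
No, 137.53.104.89 is not in 142.98.204.32/27


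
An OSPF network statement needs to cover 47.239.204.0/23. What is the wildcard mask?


Subnet mask: 255.255.254.0
Wildcard = 255.255.255.255 - subnet mask
255 - 255 = 0
255 - 255 = 0
255 - 254 = 1
255 - 0 = 255
Wildcard: 0.0.1.255


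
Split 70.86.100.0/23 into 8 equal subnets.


New prefix = 23 + 3 = 26
Each subnet has 64 addresses
  70.86.100.0/26
  70.86.100.64/26
  70.86.100.128/26
  70.86.100.192/26
  70.86.101.0/26
  70.86.101.64/26
  70.86.101.128/26
  70.86.101.192/26
Subnets: 70.86.100.0/26, 70.86.100.64/26, 70.86.100.128/26, 70.86.100.192/26, 70.86.101.0/26, 70.86.101.64/26, 70.86.101.128/26, 70.86.101.192/26


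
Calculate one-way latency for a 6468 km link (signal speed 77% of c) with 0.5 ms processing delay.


Speed = 0.77 * 3e5 km/s = 231000 km/s
Propagation delay = 6468 / 231000 = 0.028 s = 28 ms
Processing delay = 0.5 ms
Total one-way latency = 28.5 ms


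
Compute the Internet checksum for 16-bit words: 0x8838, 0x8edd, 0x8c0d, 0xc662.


Sum all words (with carry folding):
+ 0x8838 = 0x8838
+ 0x8edd = 0x1716
+ 0x8c0d = 0xa323
+ 0xc662 = 0x6986
One's complement: ~0x6986
Checksum = 0x9679


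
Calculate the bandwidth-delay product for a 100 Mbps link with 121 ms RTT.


BDP = bandwidth * RTT
= 100 Mbps * 121 ms
= 100 * 1e6 * 121 / 1000 bits
= 12100000 bits
= 1512500 bytes
= 1477.0508 KB
BDP = 12100000 bits (1512500 bytes)


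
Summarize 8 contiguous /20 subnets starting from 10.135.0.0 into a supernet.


Original prefix: /20
Number of subnets: 8 = 2^3
New prefix = 20 - 3 = 17
Supernet: 10.135.0.0/17


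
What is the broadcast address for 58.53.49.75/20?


Network: 58.53.48.0/20
Host bits = 12
Set all host bits to 1:
Broadcast: 58.53.63.255


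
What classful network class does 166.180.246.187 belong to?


First octet: 166
Binary: 10100110
10xxxxxx -> Class B (128-191)
Class B, default mask 255.255.0.0 (/16)


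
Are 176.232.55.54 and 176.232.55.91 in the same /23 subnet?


Mask: 255.255.254.0
176.232.55.54 AND mask = 176.232.54.0
176.232.55.91 AND mask = 176.232.54.0
Yes, same subnet (176.232.54.0)


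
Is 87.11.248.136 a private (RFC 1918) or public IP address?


RFC 1918 private ranges:
  10.0.0.0/8 (10.0.0.0 - 10.255.255.255)
  172.16.0.0/12 (172.16.0.0 - 172.31.255.255)
  192.168.0.0/16 (192.168.0.0 - 192.168.255.255)
Public (not in any RFC 1918 range)


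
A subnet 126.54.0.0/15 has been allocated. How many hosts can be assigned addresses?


Host bits = 32 - 15 = 17
Total addresses = 2^17 = 131072
Usable = total - 2 (network and broadcast)
Usable hosts: 131070


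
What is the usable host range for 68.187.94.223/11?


Network: 68.160.0.0
Broadcast: 68.191.255.255
First usable = network + 1
Last usable = broadcast - 1
Range: 68.160.0.1 to 68.191.255.254


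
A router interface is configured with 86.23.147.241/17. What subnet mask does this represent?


/17 means 17 network bits, 15 host bits
Binary: 11111111111111111000000000000000
Mask: 255.255.128.0


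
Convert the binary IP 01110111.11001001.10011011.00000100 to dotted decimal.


01110111 = 119
11001001 = 201
10011011 = 155
00000100 = 4
IP: 119.201.155.4


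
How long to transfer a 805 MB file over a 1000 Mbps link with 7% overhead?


Effective throughput = 1000 * (1 - 7/100) = 930.0 Mbps
File size in Mb = 805 * 8 = 6440 Mb
Time = 6440 / 930.0
Time = 6.9247 seconds


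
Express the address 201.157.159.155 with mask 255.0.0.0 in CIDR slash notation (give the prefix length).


Binary: 11111111.00000000.00000000.00000000
Count leading 1s
Prefix: /8


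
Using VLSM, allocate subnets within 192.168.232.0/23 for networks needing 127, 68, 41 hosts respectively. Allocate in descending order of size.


127 hosts -> /24 (254 usable): 192.168.232.0/24
68 hosts -> /25 (126 usable): 192.168.233.0/25
41 hosts -> /26 (62 usable): 192.168.233.128/26
Allocation: 192.168.232.0/24 (127 hosts, 254 usable); 192.168.233.0/25 (68 hosts, 126 usable); 192.168.233.128/26 (41 hosts, 62 usable)


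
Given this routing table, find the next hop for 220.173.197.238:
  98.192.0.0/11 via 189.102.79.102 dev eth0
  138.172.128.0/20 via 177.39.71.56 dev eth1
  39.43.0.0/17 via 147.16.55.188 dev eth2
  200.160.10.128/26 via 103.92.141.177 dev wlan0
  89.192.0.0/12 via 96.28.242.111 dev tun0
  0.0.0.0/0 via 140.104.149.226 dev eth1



Longest prefix match for 220.173.197.238:
  /11 98.192.0.0: no
  /20 138.172.128.0: no
  /17 39.43.0.0: no
  /26 200.160.10.128: no
  /12 89.192.0.0: no
  /0 0.0.0.0: MATCH
Selected: next-hop 140.104.149.226 via eth1 (matched /0)


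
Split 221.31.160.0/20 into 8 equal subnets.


New prefix = 20 + 3 = 23
Each subnet has 512 addresses
  221.31.160.0/23
  221.31.162.0/23
  221.31.164.0/23
  221.31.166.0/23
  221.31.168.0/23
  221.31.170.0/23
  221.31.172.0/23
  221.31.174.0/23
Subnets: 221.31.160.0/23, 221.31.162.0/23, 221.31.164.0/23, 221.31.166.0/23, 221.31.168.0/23, 221.31.170.0/23, 221.31.172.0/23, 221.31.174.0/23


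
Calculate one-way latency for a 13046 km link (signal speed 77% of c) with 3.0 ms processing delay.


Speed = 0.77 * 3e5 km/s = 231000 km/s
Propagation delay = 13046 / 231000 = 0.0565 s = 56.4762 ms
Processing delay = 3.0 ms
Total one-way latency = 59.4762 ms


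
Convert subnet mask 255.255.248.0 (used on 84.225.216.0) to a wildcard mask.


Subnet mask: 255.255.248.0
Wildcard = 255.255.255.255 - subnet mask
255 - 255 = 0
255 - 255 = 0
255 - 248 = 7
255 - 0 = 255
Wildcard: 0.0.7.255


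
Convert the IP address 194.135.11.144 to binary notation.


194 = 11000010
135 = 10000111
11 = 00001011
144 = 10010000
Binary: 11000010.10000111.00001011.10010000


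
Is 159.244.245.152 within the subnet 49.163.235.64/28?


Subnet network: 49.163.235.64
Test IP AND mask: 159.244.245.144
No, 159.244.245.152 is not in 49.163.235.64/28


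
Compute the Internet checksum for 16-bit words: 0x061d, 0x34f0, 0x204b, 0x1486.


Sum all words (with carry folding):
+ 0x061d = 0x061d
+ 0x34f0 = 0x3b0d
+ 0x204b = 0x5b58
+ 0x1486 = 0x6fde
One's complement: ~0x6fde
Checksum = 0x9021


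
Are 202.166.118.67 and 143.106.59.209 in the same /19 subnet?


Mask: 255.255.224.0
202.166.118.67 AND mask = 202.166.96.0
143.106.59.209 AND mask = 143.106.32.0
No, different subnets (202.166.96.0 vs 143.106.32.0)


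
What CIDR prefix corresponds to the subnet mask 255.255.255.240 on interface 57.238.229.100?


Binary: 11111111.11111111.11111111.11110000
Count leading 1s
Prefix: /28


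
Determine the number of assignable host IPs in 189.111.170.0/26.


Host bits = 32 - 26 = 6
Total addresses = 2^6 = 64
Usable = total - 2 (network and broadcast)
Usable hosts: 62


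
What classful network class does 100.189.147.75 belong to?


First octet: 100
Binary: 01100100
0xxxxxxx -> Class A (1-126)
Class A, default mask 255.0.0.0 (/8)


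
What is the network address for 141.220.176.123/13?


IP:   10001101.11011100.10110000.01111011
Mask: 11111111.11111000.00000000.00000000
AND operation:
Net:  10001101.11011000.00000000.00000000
Network: 141.216.0.0/13


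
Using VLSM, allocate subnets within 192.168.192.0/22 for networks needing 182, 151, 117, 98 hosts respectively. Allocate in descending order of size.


182 hosts -> /24 (254 usable): 192.168.192.0/24
151 hosts -> /24 (254 usable): 192.168.193.0/24
117 hosts -> /25 (126 usable): 192.168.194.0/25
98 hosts -> /25 (126 usable): 192.168.194.128/25
Allocation: 192.168.192.0/24 (182 hosts, 254 usable); 192.168.193.0/24 (151 hosts, 254 usable); 192.168.194.0/25 (117 hosts, 126 usable); 192.168.194.128/25 (98 hosts, 126 usable)


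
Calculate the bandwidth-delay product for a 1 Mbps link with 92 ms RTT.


BDP = bandwidth * RTT
= 1 Mbps * 92 ms
= 1 * 1e6 * 92 / 1000 bits
= 92000 bits
= 11500 bytes
= 11.2305 KB
BDP = 92000 bits (11500 bytes)


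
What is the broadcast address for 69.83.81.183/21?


Network: 69.83.80.0/21
Host bits = 11
Set all host bits to 1:
Broadcast: 69.83.87.255


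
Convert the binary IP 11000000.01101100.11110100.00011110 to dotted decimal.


11000000 = 192
01101100 = 108
11110100 = 244
00011110 = 30
IP: 192.108.244.30


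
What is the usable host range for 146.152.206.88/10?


Network: 146.128.0.0
Broadcast: 146.191.255.255
First usable = network + 1
Last usable = broadcast - 1
Range: 146.128.0.1 to 146.191.255.254


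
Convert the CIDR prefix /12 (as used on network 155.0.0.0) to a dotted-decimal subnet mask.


/12 means 12 network bits, 20 host bits
Binary: 11111111111100000000000000000000
Mask: 255.240.0.0


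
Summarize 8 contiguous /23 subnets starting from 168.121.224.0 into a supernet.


Original prefix: /23
Number of subnets: 8 = 2^3
New prefix = 23 - 3 = 20
Supernet: 168.121.224.0/20


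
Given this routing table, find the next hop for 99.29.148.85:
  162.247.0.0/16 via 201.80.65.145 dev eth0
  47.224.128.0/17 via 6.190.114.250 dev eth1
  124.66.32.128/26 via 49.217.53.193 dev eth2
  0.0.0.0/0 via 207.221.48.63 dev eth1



Longest prefix match for 99.29.148.85:
  /16 162.247.0.0: no
  /17 47.224.128.0: no
  /26 124.66.32.128: no
  /0 0.0.0.0: MATCH
Selected: next-hop 207.221.48.63 via eth1 (matched /0)


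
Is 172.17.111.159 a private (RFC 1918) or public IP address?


RFC 1918 private ranges:
  10.0.0.0/8 (10.0.0.0 - 10.255.255.255)
  172.16.0.0/12 (172.16.0.0 - 172.31.255.255)
  192.168.0.0/16 (192.168.0.0 - 192.168.255.255)
Private (in 172.16.0.0/12)


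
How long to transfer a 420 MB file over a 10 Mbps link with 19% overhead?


Effective throughput = 10 * (1 - 19/100) = 8.1 Mbps
File size in Mb = 420 * 8 = 3360 Mb
Time = 3360 / 8.1
Time = 414.8148 seconds


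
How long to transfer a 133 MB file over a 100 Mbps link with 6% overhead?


Effective throughput = 100 * (1 - 6/100) = 94 Mbps
File size in Mb = 133 * 8 = 1064 Mb
Time = 1064 / 94
Time = 11.3191 seconds


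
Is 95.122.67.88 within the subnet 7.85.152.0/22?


Subnet network: 7.85.152.0
Test IP AND mask: 95.122.64.0
No, 95.122.67.88 is not in 7.85.152.0/22


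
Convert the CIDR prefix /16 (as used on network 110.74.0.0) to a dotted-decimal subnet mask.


/16 means 16 network bits, 16 host bits
Binary: 11111111111111110000000000000000
Mask: 255.255.0.0


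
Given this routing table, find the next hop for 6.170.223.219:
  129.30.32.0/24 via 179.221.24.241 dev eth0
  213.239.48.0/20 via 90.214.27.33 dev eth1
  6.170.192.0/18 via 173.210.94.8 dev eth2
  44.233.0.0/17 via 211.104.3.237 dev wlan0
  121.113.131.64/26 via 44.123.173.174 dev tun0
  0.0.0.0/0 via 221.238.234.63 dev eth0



Longest prefix match for 6.170.223.219:
  /24 129.30.32.0: no
  /20 213.239.48.0: no
  /18 6.170.192.0: MATCH
  /17 44.233.0.0: no
  /26 121.113.131.64: no
  /0 0.0.0.0: MATCH
Selected: next-hop 173.210.94.8 via eth2 (matched /18)


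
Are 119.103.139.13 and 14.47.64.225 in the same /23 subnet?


Mask: 255.255.254.0
119.103.139.13 AND mask = 119.103.138.0
14.47.64.225 AND mask = 14.47.64.0
No, different subnets (119.103.138.0 vs 14.47.64.0)


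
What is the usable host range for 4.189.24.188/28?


Network: 4.189.24.176
Broadcast: 4.189.24.191
First usable = network + 1
Last usable = broadcast - 1
Range: 4.189.24.177 to 4.189.24.190


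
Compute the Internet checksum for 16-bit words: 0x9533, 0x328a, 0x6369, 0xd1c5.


Sum all words (with carry folding):
+ 0x9533 = 0x9533
+ 0x328a = 0xc7bd
+ 0x6369 = 0x2b27
+ 0xd1c5 = 0xfcec
One's complement: ~0xfcec
Checksum = 0x0313


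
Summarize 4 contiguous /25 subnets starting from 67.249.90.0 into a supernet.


Original prefix: /25
Number of subnets: 4 = 2^2
New prefix = 25 - 2 = 23
Supernet: 67.249.90.0/23


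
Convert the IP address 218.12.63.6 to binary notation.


218 = 11011010
12 = 00001100
63 = 00111111
6 = 00000110
Binary: 11011010.00001100.00111111.00000110


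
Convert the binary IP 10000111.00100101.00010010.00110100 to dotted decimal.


10000111 = 135
00100101 = 37
00010010 = 18
00110100 = 52
IP: 135.37.18.52


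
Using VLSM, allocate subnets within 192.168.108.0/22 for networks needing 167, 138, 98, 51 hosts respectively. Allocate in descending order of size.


167 hosts -> /24 (254 usable): 192.168.108.0/24
138 hosts -> /24 (254 usable): 192.168.109.0/24
98 hosts -> /25 (126 usable): 192.168.110.0/25
51 hosts -> /26 (62 usable): 192.168.110.128/26
Allocation: 192.168.108.0/24 (167 hosts, 254 usable); 192.168.109.0/24 (138 hosts, 254 usable); 192.168.110.0/25 (98 hosts, 126 usable); 192.168.110.128/26 (51 hosts, 62 usable)


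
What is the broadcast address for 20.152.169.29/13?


Network: 20.152.0.0/13
Host bits = 19
Set all host bits to 1:
Broadcast: 20.159.255.255


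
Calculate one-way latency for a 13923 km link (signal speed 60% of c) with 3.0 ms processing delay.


Speed = 0.6 * 3e5 km/s = 180000 km/s
Propagation delay = 13923 / 180000 = 0.0774 s = 77.35 ms
Processing delay = 3.0 ms
Total one-way latency = 80.35 ms


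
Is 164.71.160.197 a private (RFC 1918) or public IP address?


RFC 1918 private ranges:
  10.0.0.0/8 (10.0.0.0 - 10.255.255.255)
  172.16.0.0/12 (172.16.0.0 - 172.31.255.255)
  192.168.0.0/16 (192.168.0.0 - 192.168.255.255)
Public (not in any RFC 1918 range)


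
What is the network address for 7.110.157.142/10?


IP:   00000111.01101110.10011101.10001110
Mask: 11111111.11000000.00000000.00000000
AND operation:
Net:  00000111.01000000.00000000.00000000
Network: 7.64.0.0/10


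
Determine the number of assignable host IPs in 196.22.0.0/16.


Host bits = 32 - 16 = 16
Total addresses = 2^16 = 65536
Usable = total - 2 (network and broadcast)
Usable hosts: 65534


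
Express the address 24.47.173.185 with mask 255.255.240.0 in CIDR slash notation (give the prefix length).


Binary: 11111111.11111111.11110000.00000000
Count leading 1s
Prefix: /20


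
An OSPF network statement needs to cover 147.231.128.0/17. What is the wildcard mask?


Subnet mask: 255.255.128.0
Wildcard = 255.255.255.255 - subnet mask
255 - 255 = 0
255 - 255 = 0
255 - 128 = 127
255 - 0 = 255
Wildcard: 0.0.127.255


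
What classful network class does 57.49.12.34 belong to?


First octet: 57
Binary: 00111001
0xxxxxxx -> Class A (1-126)
Class A, default mask 255.0.0.0 (/8)


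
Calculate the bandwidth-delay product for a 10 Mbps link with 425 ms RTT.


BDP = bandwidth * RTT
= 10 Mbps * 425 ms
= 10 * 1e6 * 425 / 1000 bits
= 4250000 bits
= 531250 bytes
= 518.7988 KB
BDP = 4250000 bits (531250 bytes)


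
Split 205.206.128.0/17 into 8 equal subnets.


New prefix = 17 + 3 = 20
Each subnet has 4096 addresses
  205.206.128.0/20
  205.206.144.0/20
  205.206.160.0/20
  205.206.176.0/20
  205.206.192.0/20
  205.206.208.0/20
  205.206.224.0/20
  205.206.240.0/20
Subnets: 205.206.128.0/20, 205.206.144.0/20, 205.206.160.0/20, 205.206.176.0/20, 205.206.192.0/20, 205.206.208.0/20, 205.206.224.0/20, 205.206.240.0/20


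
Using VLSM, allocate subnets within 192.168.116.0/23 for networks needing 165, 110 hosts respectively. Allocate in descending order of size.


165 hosts -> /24 (254 usable): 192.168.116.0/24
110 hosts -> /25 (126 usable): 192.168.117.0/25
Allocation: 192.168.116.0/24 (165 hosts, 254 usable); 192.168.117.0/25 (110 hosts, 126 usable)


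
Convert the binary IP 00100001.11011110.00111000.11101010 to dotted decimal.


00100001 = 33
11011110 = 222
00111000 = 56
11101010 = 234
IP: 33.222.56.234


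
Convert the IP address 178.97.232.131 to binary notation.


178 = 10110010
97 = 01100001
232 = 11101000
131 = 10000011
Binary: 10110010.01100001.11101000.10000011


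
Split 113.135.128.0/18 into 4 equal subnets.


New prefix = 18 + 2 = 20
Each subnet has 4096 addresses
  113.135.128.0/20
  113.135.144.0/20
  113.135.160.0/20
  113.135.176.0/20
Subnets: 113.135.128.0/20, 113.135.144.0/20, 113.135.160.0/20, 113.135.176.0/20


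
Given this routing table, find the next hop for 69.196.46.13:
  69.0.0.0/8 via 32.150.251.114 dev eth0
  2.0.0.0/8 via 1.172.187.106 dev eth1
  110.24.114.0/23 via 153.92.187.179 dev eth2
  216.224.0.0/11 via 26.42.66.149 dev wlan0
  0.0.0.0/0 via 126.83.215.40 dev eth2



Longest prefix match for 69.196.46.13:
  /8 69.0.0.0: MATCH
  /8 2.0.0.0: no
  /23 110.24.114.0: no
  /11 216.224.0.0: no
  /0 0.0.0.0: MATCH
Selected: next-hop 32.150.251.114 via eth0 (matched /8)


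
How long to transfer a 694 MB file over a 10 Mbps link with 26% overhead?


Effective throughput = 10 * (1 - 26/100) = 7.4 Mbps
File size in Mb = 694 * 8 = 5552 Mb
Time = 5552 / 7.4
Time = 750.2703 seconds


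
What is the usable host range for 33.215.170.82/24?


Network: 33.215.170.0
Broadcast: 33.215.170.255
First usable = network + 1
Last usable = broadcast - 1
Range: 33.215.170.1 to 33.215.170.254


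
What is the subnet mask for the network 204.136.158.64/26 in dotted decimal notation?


/26 means 26 network bits, 6 host bits
Binary: 11111111111111111111111111000000
Mask: 255.255.255.192


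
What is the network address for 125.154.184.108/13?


IP:   01111101.10011010.10111000.01101100
Mask: 11111111.11111000.00000000.00000000
AND operation:
Net:  01111101.10011000.00000000.00000000
Network: 125.152.0.0/13


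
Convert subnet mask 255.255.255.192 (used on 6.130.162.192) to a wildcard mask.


Subnet mask: 255.255.255.192
Wildcard = 255.255.255.255 - subnet mask
255 - 255 = 0
255 - 255 = 0
255 - 255 = 0
255 - 192 = 63
Wildcard: 0.0.0.63


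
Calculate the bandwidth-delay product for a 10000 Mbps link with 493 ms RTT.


BDP = bandwidth * RTT
= 10000 Mbps * 493 ms
= 10000 * 1e6 * 493 / 1000 bits
= 4930000000 bits
= 616250000 bytes
= 601806.6406 KB
BDP = 4930000000 bits (616250000 bytes)


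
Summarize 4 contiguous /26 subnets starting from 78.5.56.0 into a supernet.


Original prefix: /26
Number of subnets: 4 = 2^2
New prefix = 26 - 2 = 24
Supernet: 78.5.56.0/24


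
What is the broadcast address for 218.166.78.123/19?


Network: 218.166.64.0/19
Host bits = 13
Set all host bits to 1:
Broadcast: 218.166.95.255


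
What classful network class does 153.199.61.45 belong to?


First octet: 153
Binary: 10011001
10xxxxxx -> Class B (128-191)
Class B, default mask 255.255.0.0 (/16)


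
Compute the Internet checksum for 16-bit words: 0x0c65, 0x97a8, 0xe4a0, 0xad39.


Sum all words (with carry folding):
+ 0x0c65 = 0x0c65
+ 0x97a8 = 0xa40d
+ 0xe4a0 = 0x88ae
+ 0xad39 = 0x35e8
One's complement: ~0x35e8
Checksum = 0xca17


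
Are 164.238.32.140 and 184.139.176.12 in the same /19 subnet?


Mask: 255.255.224.0
164.238.32.140 AND mask = 164.238.32.0
184.139.176.12 AND mask = 184.139.160.0
No, different subnets (164.238.32.0 vs 184.139.160.0)


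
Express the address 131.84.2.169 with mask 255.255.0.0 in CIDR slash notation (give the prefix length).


Binary: 11111111.11111111.00000000.00000000
Count leading 1s
Prefix: /16


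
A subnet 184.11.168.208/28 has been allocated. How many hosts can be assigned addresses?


Host bits = 32 - 28 = 4
Total addresses = 2^4 = 16
Usable = total - 2 (network and broadcast)
Usable hosts: 14


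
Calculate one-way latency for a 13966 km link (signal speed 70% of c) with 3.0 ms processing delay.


Speed = 0.7 * 3e5 km/s = 210000 km/s
Propagation delay = 13966 / 210000 = 0.0665 s = 66.5048 ms
Processing delay = 3.0 ms
Total one-way latency = 69.5048 ms
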